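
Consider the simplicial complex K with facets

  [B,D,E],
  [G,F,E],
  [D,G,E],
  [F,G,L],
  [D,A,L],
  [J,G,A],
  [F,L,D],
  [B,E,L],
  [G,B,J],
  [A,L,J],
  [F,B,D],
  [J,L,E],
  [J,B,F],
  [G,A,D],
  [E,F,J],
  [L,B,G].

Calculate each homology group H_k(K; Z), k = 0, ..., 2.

Order the vertices as A < B < D < E < F < G < J < L. Listing each simplex with vertices in this order, K has dimension 2 with simplices:

  0-simplices (8): A, B, D, E, F, G, J, L
  1-simplices (24): AD, AG, AJ, AL, BD, BE, BF, BG, BJ, BL, DE, DF, DG, DL, EF, EG, EJ, EL, FG, FJ, FL, GJ, GL, JL
  2-simplices (16): ADG, ADL, AGJ, AJL, BDE, BDF, BEL, BFJ, BGJ, BGL, DEG, DFL, EFG, EFJ, EJL, FGL

giving chain groups C_0 ≅ Z^8, C_1 ≅ Z^24, C_2 ≅ Z^16.

Boundary ∂_1: C_1 → C_0 maps an edge to its endpoints' difference, ∂[p,q] = q − p. For instance
  ∂FL = L − F.
This gives a 8×24 integer matrix of rank 7; reducing to Smith normal form yields diagonal entries (1,1,1,1,1,1,1).

The boundary map ∂_2: C_2 → C_1 acts by ∂[p,q,r] = [q,r] − [p,r] + [p,q]. For instance
  ∂EFJ = FJ − EJ + EF,
  ∂BGL = GL − BL + BG.
As a 24×16 matrix over Z this has rank 15, with invariant factors (1,1,1,1,1,1,1,1,1,1,1,1,1,1,1).

From H_k ≅ ker(∂_k) / im(∂_{k+1}) we obtain:

  H_0: rank C_0 − rank ∂_1 = 8 − 7 = 1, and the invariant factors of ∂_1 are all 1, so H_0 ≅ Z.
  H_1: rank ker ∂_1 − rank ∂_2 = (24 − 7) − 15 = 2, and the invariant factors of ∂_2 are all 1, so H_1 ≅ Z^2.
  H_2: rank ker ∂_2 − rank ∂_3 = (16 − 15) − 0 = 1, and there is no ∂_3, so H_2 ≅ Z.

H_0 ≅ Z,  H_1 ≅ Z^2,  H_2 ≅ Z.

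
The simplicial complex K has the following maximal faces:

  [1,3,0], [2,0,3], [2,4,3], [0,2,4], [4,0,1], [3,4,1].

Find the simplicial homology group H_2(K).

Take the total order 0 < 1 < 2 < 3 < 4 on the vertex set. Then K (dimension 2) consists of the simplices:

  0-simplices (5): [0], [1], [2], [3], [4]
  1-simplices (9): [0,1], [0,2], [0,3], [0,4], [1,3], [1,4], [2,3], [2,4], [3,4]
  2-simplices (6): [0,1,3], [0,1,4], [0,2,3], [0,2,4], [1,3,4], [2,3,4]

Hence C_0 ≅ Z^5, C_1 ≅ Z^9, C_2 ≅ Z^6.

∂_1: C_1 → C_0 sends each edge [p,q] (with p < q) to q − p. For instance
  ∂[2,3] = [3] − [2].
The 5×9 boundary matrix has rank 4 and Smith normal form diag(1,1,1,1).

∂_2: C_2 → C_1 sends each 2-simplex [p,q,r] to [q,r] − [p,r] + [p,q]. For instance
  ∂[2,3,4] = [3,4] − [2,4] + [2,3],
  ∂[0,1,3] = [1,3] − [0,3] + [0,1].
This gives a 9×6 integer matrix of rank 5; reducing to Smith normal form yields diagonal entries (1,1,1,1,1).

Now H_k = ker ∂_k / im ∂_{k+1}, so:

  H_2: rank ker ∂_2 − rank ∂_3 = (6 − 5) − 0 = 1, and there is no ∂_3, so H_2 = Z.

H_2 = Z.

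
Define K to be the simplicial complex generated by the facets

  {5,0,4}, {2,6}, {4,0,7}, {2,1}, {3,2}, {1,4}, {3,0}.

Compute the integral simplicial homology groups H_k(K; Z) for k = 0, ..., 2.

Order the vertices as 0 < 1 < 2 < 3 < 4 < 5 < 6 < 7. Listing each simplex with vertices in this order, K has dimension 2 with simplices:

  0-simplices (8): [0], [1], [2], [3], [4], [5], [6], [7]
  1-simplices (10): [0,3], [0,4], [0,5], [0,7], [1,2], [1,4], [2,3], [2,6], [4,5], [4,7]
  2-simplices (2): [0,4,5], [0,4,7]

Hence C_0 ≅ Z^8, C_1 ≅ Z^10, C_2 ≅ Z^2.

Boundary ∂_1: C_1 → C_0 maps an edge to its endpoints' difference, ∂[p,q] = q − p. For instance
  ∂[1,4] = [4] − [1].
As a 8×10 matrix over Z this has rank 7, with invariant factors (1,1,1,1,1,1,1).

Boundary ∂_2: C_2 → C_1 sends each 2-simplex [p,q,r] to [q,r] − [p,r] + [p,q]. For instance
  ∂[0,4,7] = [4,7] − [0,7] + [0,4],
  ∂[0,4,5] = [4,5] − [0,5] + [0,4].
The resulting 10×2 matrix has rank 2, and its Smith normal form has invariant factors (1,1).

Now H_k = ker ∂_k / im ∂_{k+1}, so:

  H_0: rank C_0 − rank ∂_1 = 8 − 7 = 1, and the invariant factors of ∂_1 are all 1, so H_0 ≅ Z.
  H_1: rank ker ∂_1 − rank ∂_2 = (10 − 7) − 2 = 1, and the invariant factors of ∂_2 are all 1, so H_1 ≅ Z.
  H_2: rank ker ∂_2 − rank ∂_3 = (2 − 2) − 0 = 0, and there is no ∂_3, so H_2 ≅ 0.

H_0 ≅ Z,  H_1 ≅ Z,  H_2 = 0.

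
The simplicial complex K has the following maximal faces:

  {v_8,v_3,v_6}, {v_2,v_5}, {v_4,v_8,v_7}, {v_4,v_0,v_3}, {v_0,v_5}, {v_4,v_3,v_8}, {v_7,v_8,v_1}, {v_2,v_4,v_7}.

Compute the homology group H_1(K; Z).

H_1 = Z.

Take the total order v_0 < v_1 < v_2 < v_3 < v_4 < v_5 < v_6 < v_7 < v_8 on the vertex set. Then K (dimension 2) consists of the simplices:

  0-simplices (9): [v_0], [v_1], [v_2], [v_3], [v_4], [v_5], [v_6], [v_7], [v_8]
  1-simplices (15): (15 of them)
  2-simplices (6): [v_0,v_3,v_4], [v_1,v_7,v_8], [v_2,v_4,v_7], [v_3,v_4,v_8], [v_3,v_6,v_8], [v_4,v_7,v_8]

so the chain groups are C_0 ≅ Z^9, C_1 ≅ Z^15, C_2 ≅ Z^6.

∂_1: C_1 → C_0 sends each edge [p,q] (with p < q) to q − p. For instance
  ∂[v_6,v_8] = [v_8] − [v_6].
As a 9×15 matrix over Z this has rank 8, with invariant factors (1,1,1,1,1,1,1,1).

The boundary map ∂_2: C_2 → C_1 sends each 2-simplex [p,q,r] to [q,r] − [p,r] + [p,q]. For instance
  ∂[v_3,v_6,v_8] = [v_6,v_8] − [v_3,v_8] + [v_3,v_6],
  ∂[v_1,v_7,v_8] = [v_7,v_8] − [v_1,v_8] + [v_1,v_7].
The 15×6 boundary matrix has rank 6 and Smith normal form diag(1,1,1,1,1,1).

Now H_k = ker ∂_k / im ∂_{k+1}, so:

  H_1: rank ker ∂_1 − rank ∂_2 = (15 − 8) − 6 = 1, and the invariant factors of ∂_2 are all 1, so H_1 ≅ Z.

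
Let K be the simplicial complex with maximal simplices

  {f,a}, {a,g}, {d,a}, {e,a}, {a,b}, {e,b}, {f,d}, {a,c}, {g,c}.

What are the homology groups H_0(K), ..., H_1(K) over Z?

We work with the vertex ordering a < b < c < d < e < f < g. The simplices of K, each written with vertices in increasing order, are:

  0-simplices (7): a, b, c, d, e, f, g
  1-simplices (9): ab, ac, ad, ae, af, ag, be, cg, df

so the chain groups are C_0 ≅ Z^7, C_1 ≅ Z^9.

∂_1: C_1 → C_0 is given by ∂[p,q] = [q] − [p].
As a 7×9 matrix over Z this has rank 6, with invariant factors (1,1,1,1,1,1).

From H_k ≅ ker(∂_k) / im(∂_{k+1}) we obtain:

  H_0: rank C_0 − rank ∂_1 = 7 − 6 = 1, and the invariant factors of ∂_1 are all 1, so H_0 = Z.
  H_1: rank ker ∂_1 − rank ∂_2 = (9 − 6) − 0 = 3, and there is no ∂_2, so H_1 = Z^3.

(K is a triangulation of a wedge of 3 circles.)

H_0 ≅ Z,  H_1 ≅ Z^3.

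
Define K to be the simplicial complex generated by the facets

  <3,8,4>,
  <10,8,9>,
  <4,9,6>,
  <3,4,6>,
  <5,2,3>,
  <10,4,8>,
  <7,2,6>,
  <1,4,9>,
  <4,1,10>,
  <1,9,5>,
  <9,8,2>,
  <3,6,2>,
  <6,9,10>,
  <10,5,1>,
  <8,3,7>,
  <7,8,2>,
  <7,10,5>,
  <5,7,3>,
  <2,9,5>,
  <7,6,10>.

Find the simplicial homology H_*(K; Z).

H_0 = Z,  H_1 = Z ⊕ Z/2Z,  H_2 = 0.

Take the total order 1 < 2 < 3 < 4 < 5 < 6 < 7 < 8 < 9 < 10 on the vertex set. Then K (dimension 2) consists of the simplices:

  0-simplices (10): [1], [2], [3], [4], [5], [6], [7], [8], [9], [10]
  1-simplices (30): (30 of them)
  2-simplices (20): (20 of them)

Hence C_0 ≅ Z^10, C_1 ≅ Z^30, C_2 ≅ Z^20.

Boundary ∂_1: C_1 → C_0 maps an edge to its endpoints' difference, ∂[p,q] = q − p. For instance
  ∂[7,8] = [8] − [7].
The resulting 10×30 matrix has rank 9, and its Smith normal form has invariant factors (1,1,1,1,1,1,1,1,1).

The boundary map ∂_2: C_2 → C_1 sends each 2-simplex [p,q,r] to [q,r] − [p,r] + [p,q]. For instance
  ∂[4,6,9] = [6,9] − [4,9] + [4,6],
  ∂[8,9,10] = [9,10] − [8,10] + [8,9].
As a 30×20 matrix over Z this has rank 20, with invariant factors (1,1,1,1,1,1,1,1,1,1,1,1,1,1,1,1,1,1,1,2).

Now H_k = ker ∂_k / im ∂_{k+1}, so:

  H_0: rank C_0 − rank ∂_1 = 10 − 9 = 1, and the invariant factors of ∂_1 are all 1, so H_0 = Z.
  H_1: rank ker ∂_1 − rank ∂_2 = (30 − 9) − 20 = 1, and ∂_2 has invariant factor 2 > 1, so H_1 = Z ⊕ Z/2Z.
  H_2: rank ker ∂_2 − rank ∂_3 = (20 − 20) − 0 = 0, and there is no ∂_3, so H_2 = 0.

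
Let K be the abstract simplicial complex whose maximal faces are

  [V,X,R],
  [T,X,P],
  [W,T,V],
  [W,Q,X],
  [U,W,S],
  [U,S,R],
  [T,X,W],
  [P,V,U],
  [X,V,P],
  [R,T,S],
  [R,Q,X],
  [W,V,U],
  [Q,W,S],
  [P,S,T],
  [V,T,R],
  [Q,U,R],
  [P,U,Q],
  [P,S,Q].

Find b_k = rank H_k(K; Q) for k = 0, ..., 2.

b_0 = 1, b_1 = 1, b_2 = 0.

Order the vertices as P < Q < R < S < T < U < V < W < X. Listing each simplex with vertices in this order, K has dimension 2 with simplices:

  0-simplices (9): P, Q, R, S, T, U, V, W, X
  1-simplices (27): PQ, PS, PT, PU, PV, PX, QR, QS, QU, QW, QX, RS, RT, RU, RV, RX, ST, SU, SW, TV, TW, TX, UV, UW, VW, VX, WX
  2-simplices (18): PQS, PQU, PST, PTX, PUV, PVX, QRU, QRX, QSW, QWX, RST, RSU, RTV, RVX, SUW, TVW, TWX, UVW

giving chain groups C_0 ≅ Z^9, C_1 ≅ Z^27, C_2 ≅ Z^18.

The boundary map ∂_1: C_1 → C_0 sends each edge [p,q] (with p < q) to q − p.
This gives a 9×27 integer matrix of rank 8; reducing to Smith normal form yields diagonal entries (1,1,1,1,1,1,1,1).

∂_2: C_2 → C_1 maps a triangle to the signed sum of its edges. For instance
  ∂RSU = SU − RU + RS,
  ∂QRU = RU − QU + QR.
As a 27×18 matrix over Z this has rank 18, with invariant factors (1,1,1,1,1,1,1,1,1,1,1,1,1,1,1,1,1,2).

Reading off H_k = ker ∂_k / im ∂_{k+1}:

  H_0: rank C_0 − rank ∂_1 = 9 − 8 = 1, and the invariant factors of ∂_1 are all 1, so H_0 = Z.
  H_1: rank ker ∂_1 − rank ∂_2 = (27 − 8) − 18 = 1, and ∂_2 has invariant factor 2 > 1, so H_1 = Z ⊕ Z/2Z.
  H_2: rank ker ∂_2 − rank ∂_3 = (18 − 18) − 0 = 0, and there is no ∂_3, so H_2 = 0.

As a check, the Euler characteristic is 9 − 27 + 18 = 0, which agrees with 1 − 1 + 0 = 0.

Hence the Betti numbers are b_0 = 1, b_1 = 1, b_2 = 0.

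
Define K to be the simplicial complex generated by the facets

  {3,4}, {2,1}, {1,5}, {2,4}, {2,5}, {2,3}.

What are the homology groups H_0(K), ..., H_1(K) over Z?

H_0 = Z,  H_1 = Z^2.

Take the total order 1 < 2 < 3 < 4 < 5 on the vertex set. Then K (dimension 1) consists of the simplices:

  0-simplices (5): [1], [2], [3], [4], [5]
  1-simplices (6): [1,2], [1,5], [2,3], [2,4], [2,5], [3,4]

Hence C_0 ≅ Z^5, C_1 ≅ Z^6.

Boundary ∂_1: C_1 → C_0 is given by ∂[p,q] = [q] − [p]. For instance
  ∂[2,5] = [5] − [2].
As a 5×6 matrix over Z this has rank 4, with invariant factors (1,1,1,1).

From H_k ≅ ker(∂_k) / im(∂_{k+1}) we obtain:

  H_0: rank C_0 − rank ∂_1 = 5 − 4 = 1, and the invariant factors of ∂_1 are all 1, so H_0 = Z.
  H_1: rank ker ∂_1 − rank ∂_2 = (6 − 4) − 0 = 2, and there is no ∂_2, so H_1 = Z^2.

As a check, the Euler characteristic is 5 − 6 = -1, which agrees with 1 − 2 = -1.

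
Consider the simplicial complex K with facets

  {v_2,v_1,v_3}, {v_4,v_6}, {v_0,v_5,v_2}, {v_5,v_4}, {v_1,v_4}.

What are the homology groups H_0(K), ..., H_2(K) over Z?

H_0 ≅ Z,  H_1 ≅ Z,  H_2 = 0.

Order the vertices as v_0 < v_1 < v_2 < v_3 < v_4 < v_5 < v_6. Listing each simplex with vertices in this order, K has dimension 2 with simplices:

  0-simplices (7): [v_0], [v_1], [v_2], [v_3], [v_4], [v_5], [v_6]
  1-simplices (9): [v_0,v_2], [v_0,v_5], [v_1,v_2], [v_1,v_3], [v_1,v_4], [v_2,v_3], [v_2,v_5], [v_4,v_5], [v_4,v_6]
  2-simplices (2): [v_0,v_2,v_5], [v_1,v_2,v_3]

Hence C_0 ≅ Z^7, C_1 ≅ Z^9, C_2 ≅ Z^2.

Boundary ∂_1: C_1 → C_0 maps an edge to its endpoints' difference, ∂[p,q] = q − p.
As a 7×9 matrix over Z this has rank 6, with invariant factors (1,1,1,1,1,1).

The boundary map ∂_2: C_2 → C_1 acts by ∂[p,q,r] = [q,r] − [p,r] + [p,q]. For instance
  ∂[v_1,v_2,v_3] = [v_2,v_3] − [v_1,v_3] + [v_1,v_2],
  ∂[v_0,v_2,v_5] = [v_2,v_5] − [v_0,v_5] + [v_0,v_2].
This gives a 9×2 integer matrix of rank 2; reducing to Smith normal form yields diagonal entries (1,1).

Computing H_k = (kernel of ∂_k) / (image of ∂_{k+1}):

  H_0: rank C_0 − rank ∂_1 = 7 − 6 = 1, and the invariant factors of ∂_1 are all 1, so H_0 = Z.
  H_1: rank ker ∂_1 − rank ∂_2 = (9 − 6) − 2 = 1, and the invariant factors of ∂_2 are all 1, so H_1 = Z.
  H_2: rank ker ∂_2 − rank ∂_3 = (2 − 2) − 0 = 0, and there is no ∂_3, so H_2 = 0.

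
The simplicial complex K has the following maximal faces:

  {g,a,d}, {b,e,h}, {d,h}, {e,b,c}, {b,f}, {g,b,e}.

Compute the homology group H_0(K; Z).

H_0 ≅ Z.

Take the total order a < b < c < d < e < f < g < h on the vertex set. Then K (dimension 2) consists of the simplices:

  0-simplices (8): a, b, c, d, e, f, g, h
  1-simplices (12): ad, ag, bc, be, bf, bg, bh, ce, dg, dh, eg, eh
  2-simplices (4): adg, bce, beg, beh

Hence C_0 ≅ Z^8, C_1 ≅ Z^12, C_2 ≅ Z^4.

The boundary map ∂_1: C_1 → C_0 is given by ∂[p,q] = [q] − [p].
As a 8×12 matrix over Z this has rank 7, with invariant factors (1,1,1,1,1,1,1).

The boundary map ∂_2: C_2 → C_1 sends each 2-simplex [p,q,r] to [q,r] − [p,r] + [p,q]. For instance
  ∂bce = ce − be + bc,
  ∂beg = eg − bg + be.
The resulting 12×4 matrix has rank 4, and its Smith normal form has invariant factors (1,1,1,1).

Computing H_k = (kernel of ∂_k) / (image of ∂_{k+1}):

  H_0: rank C_0 − rank ∂_1 = 8 − 7 = 1, and the invariant factors of ∂_1 are all 1, so H_0 = Z.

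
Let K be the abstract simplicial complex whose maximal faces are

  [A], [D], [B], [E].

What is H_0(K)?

Fix the vertex order A < B < D < E and write every simplex with vertices in increasing order. Then dim K = 0 and the simplices of K are:

  0-simplices (4): A, B, D, E

giving chain groups C_0 ≅ Z^4.

Now H_k = ker ∂_k / im ∂_{k+1}, so:

  H_0: rank C_0 − rank ∂_1 = 4 − 0 = 4, and there is no ∂_1, so H_0 ≅ Z^4.

(K is a triangulation of a set of 4 points.)

H_0 ≅ Z^4.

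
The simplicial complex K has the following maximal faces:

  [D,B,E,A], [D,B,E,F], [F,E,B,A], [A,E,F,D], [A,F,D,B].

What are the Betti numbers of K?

Fix the vertex order A < B < D < E < F and write every simplex with vertices in increasing order. Then dim K = 3 and the simplices of K are:

  0-simplices (5): A, B, D, E, F
  1-simplices (10): AB, AD, AE, AF, BD, BE, BF, DE, DF, EF
  2-simplices (10): ABD, ABE, ABF, ADE, ADF, AEF, BDE, BDF, BEF, DEF
  3-simplices (5): ABDE, ABDF, ABEF, ADEF, BDEF

giving chain groups C_0 ≅ Z^5, C_1 ≅ Z^10, C_2 ≅ Z^10, C_3 ≅ Z^5.

The boundary map ∂_1: C_1 → C_0 is given by ∂[p,q] = [q] − [p]. For instance
  ∂BE = E − B.
This gives a 5×10 integer matrix of rank 4; reducing to Smith normal form yields diagonal entries (1,1,1,1).

∂_2: C_2 → C_1 sends each 2-simplex [p,q,r] to [q,r] − [p,r] + [p,q]. For instance
  ∂ABF = BF − AF + AB,
  ∂ABD = BD − AD + AB.
As a 10×10 matrix over Z this has rank 6, with invariant factors (1,1,1,1,1,1).

Boundary ∂_3: C_3 → C_2 sends each 3-simplex σ to the alternating sum Σ_i (−1)^i (σ with its i-th vertex removed). For instance
  ∂ABDF = BDF − ADF + ABF − ABD,
  ∂ABDE = BDE − ADE + ABE − ABD.
As a 10×5 matrix over Z this has rank 4, with invariant factors (1,1,1,1).

Now H_k = ker ∂_k / im ∂_{k+1}, so:

  H_0: rank C_0 − rank ∂_1 = 5 − 4 = 1, and the invariant factors of ∂_1 are all 1, so H_0 = Z.
  H_1: rank ker ∂_1 − rank ∂_2 = (10 − 4) − 6 = 0, and the invariant factors of ∂_2 are all 1, so H_1 = 0.
  H_2: rank ker ∂_2 − rank ∂_3 = (10 − 6) − 4 = 0, and the invariant factors of ∂_3 are all 1, so H_2 = 0.
  H_3: rank ker ∂_3 − rank ∂_4 = (5 − 4) − 0 = 1, and there is no ∂_4, so H_3 = Z.

(K is a triangulation of the 3-sphere S^3.)

Hence the Betti numbers are b_0 = 1, b_1 = 0, b_2 = 0, b_3 = 1.

b_0 = 1, b_1 = 0, b_2 = 0, b_3 = 1.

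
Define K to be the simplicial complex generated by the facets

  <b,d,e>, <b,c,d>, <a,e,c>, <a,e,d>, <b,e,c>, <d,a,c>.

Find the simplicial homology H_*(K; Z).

H_0 = Z,  H_1 = 0,  H_2 = Z.

Fix the vertex order a < b < c < d < e and write every simplex with vertices in increasing order. Then dim K = 2 and the simplices of K are:

  0-simplices (5): a, b, c, d, e
  1-simplices (9): ac, ad, ae, bc, bd, be, cd, ce, de
  2-simplices (6): acd, ace, ade, bcd, bce, bde

giving chain groups C_0 ≅ Z^5, C_1 ≅ Z^9, C_2 ≅ Z^6.

∂_1: C_1 → C_0 is given by ∂[p,q] = [q] − [p]. For instance
  ∂be = e − b.
This gives a 5×9 integer matrix of rank 4; reducing to Smith normal form yields diagonal entries (1,1,1,1).

The boundary map ∂_2: C_2 → C_1 sends each 2-simplex [p,q,r] to [q,r] − [p,r] + [p,q]. For instance
  ∂ade = de − ae + ad,
  ∂bce = ce − be + bc.
The resulting 9×6 matrix has rank 5, and its Smith normal form has invariant factors (1,1,1,1,1).

From H_k ≅ ker(∂_k) / im(∂_{k+1}) we obtain:

  H_0: rank C_0 − rank ∂_1 = 5 − 4 = 1, and the invariant factors of ∂_1 are all 1, so H_0 ≅ Z.
  H_1: rank ker ∂_1 − rank ∂_2 = (9 − 4) − 5 = 0, and the invariant factors of ∂_2 are all 1, so H_1 ≅ 0.
  H_2: rank ker ∂_2 − rank ∂_3 = (6 − 5) − 0 = 1, and there is no ∂_3, so H_2 ≅ Z.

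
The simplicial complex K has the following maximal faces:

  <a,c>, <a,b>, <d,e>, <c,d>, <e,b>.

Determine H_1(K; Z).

Fix the vertex order a < b < c < d < e and write every simplex with vertices in increasing order. Then dim K = 1 and the simplices of K are:

  0-simplices (5): a, b, c, d, e
  1-simplices (5): ab, ac, be, cd, de

giving chain groups C_0 ≅ Z^5, C_1 ≅ Z^5.

Boundary ∂_1: C_1 → C_0 sends each edge [p,q] (with p < q) to q − p. For instance
  ∂ac = c − a.
The resulting 5×5 matrix has rank 4, and its Smith normal form has invariant factors (1,1,1,1).

Reading off H_k = ker ∂_k / im ∂_{k+1}:

  H_1: rank ker ∂_1 − rank ∂_2 = (5 − 4) − 0 = 1, and there is no ∂_2, so H_1 = Z.

H_1 ≅ Z.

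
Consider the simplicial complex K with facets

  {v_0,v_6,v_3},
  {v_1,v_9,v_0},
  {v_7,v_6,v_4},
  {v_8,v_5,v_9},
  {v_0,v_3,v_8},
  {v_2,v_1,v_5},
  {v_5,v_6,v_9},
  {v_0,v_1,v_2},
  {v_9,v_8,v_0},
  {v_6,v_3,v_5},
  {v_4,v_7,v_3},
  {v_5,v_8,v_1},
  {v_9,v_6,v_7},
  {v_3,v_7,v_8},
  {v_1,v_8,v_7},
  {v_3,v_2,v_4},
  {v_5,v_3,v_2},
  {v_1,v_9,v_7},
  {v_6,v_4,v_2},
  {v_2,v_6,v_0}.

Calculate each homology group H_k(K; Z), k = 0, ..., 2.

H_0 ≅ Z,  H_1 ≅ Z ⊕ Z/2,  H_2 = 0.

K has 10 vertices, 30 edges, 20 triangles.
rank ∂_0 = 0, rank ∂_1 = 9 ⇒ b_0 = 10 − 0 − 9 = 1; all invariant factors of ∂_1 are 1 so no torsion. So H_0 ≅ Z.
rank ∂_1 = 9, rank ∂_2 = 20 ⇒ b_1 = 30 − 9 − 20 = 1; ∂_2 has invariant factor(s) [2] giving torsion. So H_1 ≅ Z ⊕ Z/2.
rank ∂_2 = 20, rank ∂_3 = 0 ⇒ b_2 = 20 − 20 − 0 = 0. So H_2 ≅ 0.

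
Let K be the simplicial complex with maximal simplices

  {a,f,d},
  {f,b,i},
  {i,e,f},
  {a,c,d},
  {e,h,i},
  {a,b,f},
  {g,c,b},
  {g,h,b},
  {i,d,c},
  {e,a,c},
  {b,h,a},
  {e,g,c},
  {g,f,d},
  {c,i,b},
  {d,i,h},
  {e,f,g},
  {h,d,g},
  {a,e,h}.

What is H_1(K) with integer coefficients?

H_1 = Z^2.

K has 9 vertices, 27 edges, 18 triangles.
rank ∂_1 = 8, rank ∂_2 = 17 ⇒ b_1 = 27 − 8 − 17 = 2; all invariant factors of ∂_2 are 1 so no torsion. So H_1 = Z^2.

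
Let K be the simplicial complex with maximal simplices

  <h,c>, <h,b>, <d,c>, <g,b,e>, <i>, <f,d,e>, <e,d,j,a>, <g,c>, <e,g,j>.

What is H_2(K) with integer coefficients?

Fix the vertex order a < b < c < d < e < f < g < h < i < j and write every simplex with vertices in increasing order. Then dim K = 3 and the simplices of K are:

  0-simplices (10): a, b, c, d, e, f, g, h, i, j
  1-simplices (16): ad, ae, aj, be, bg, bh, cd, cg, ch, de, df, dj, ef, eg, ej, gj
  2-simplices (7): ade, adj, aej, beg, def, dej, egj
  3-simplices (1): adej

Hence C_0 ≅ Z^10, C_1 ≅ Z^16, C_2 ≅ Z^7, C_3 ≅ Z^1.

The boundary map ∂_1: C_1 → C_0 sends each edge [p,q] (with p < q) to q − p. For instance
  ∂ae = e − a.
The resulting 10×16 matrix has rank 8, and its Smith normal form has invariant factors (1,1,1,1,1,1,1,1).

Boundary ∂_2: C_2 → C_1 maps a triangle to the signed sum of its edges. For instance
  ∂egj = gj − ej + eg,
  ∂def = ef − df + de.
The 16×7 boundary matrix has rank 6 and Smith normal form diag(1,1,1,1,1,1).

∂_3: C_3 → C_2 sends each 3-simplex σ to the alternating sum Σ_i (−1)^i (σ with its i-th vertex removed). For instance
  ∂adej = dej − aej + adj − ade.
This gives a 7×1 integer matrix of rank 1; reducing to Smith normal form yields diagonal entries (1).

Computing H_k = (kernel of ∂_k) / (image of ∂_{k+1}):

  H_2: rank ker ∂_2 − rank ∂_3 = (7 − 6) − 1 = 0, and the invariant factors of ∂_3 are all 1, so H_2 ≅ 0.

H_2 ≅ 0.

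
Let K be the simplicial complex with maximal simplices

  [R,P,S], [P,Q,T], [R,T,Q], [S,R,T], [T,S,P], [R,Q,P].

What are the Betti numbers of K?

b_0 = 1, b_1 = 0, b_2 = 1.

Order the vertices as P < Q < R < S < T. Listing each simplex with vertices in this order, K has dimension 2 with simplices:

  0-simplices (5): P, Q, R, S, T
  1-simplices (9): PQ, PR, PS, PT, QR, QT, RS, RT, ST
  2-simplices (6): PQR, PQT, PRS, PST, QRT, RST

Hence C_0 ≅ Z^5, C_1 ≅ Z^9, C_2 ≅ Z^6.

∂_1: C_1 → C_0 is given by ∂[p,q] = [q] − [p]. For instance
  ∂PT = T − P.
This gives a 5×9 integer matrix of rank 4; reducing to Smith normal form yields diagonal entries (1,1,1,1).

∂_2: C_2 → C_1 acts by ∂[p,q,r] = [q,r] − [p,r] + [p,q]. For instance
  ∂PRS = RS − PS + PR,
  ∂QRT = RT − QT + QR.
As a 9×6 matrix over Z this has rank 5, with invariant factors (1,1,1,1,1).

From H_k ≅ ker(∂_k) / im(∂_{k+1}) we obtain:

  H_0: rank C_0 − rank ∂_1 = 5 − 4 = 1, and the invariant factors of ∂_1 are all 1, so H_0 = Z.
  H_1: rank ker ∂_1 − rank ∂_2 = (9 − 4) − 5 = 0, and the invariant factors of ∂_2 are all 1, so H_1 = 0.
  H_2: rank ker ∂_2 − rank ∂_3 = (6 − 5) − 0 = 1, and there is no ∂_3, so H_2 = Z.

(K is a triangulation of the 2-sphere S^2.)

Hence the Betti numbers are b_0 = 1, b_1 = 0, b_2 = 1.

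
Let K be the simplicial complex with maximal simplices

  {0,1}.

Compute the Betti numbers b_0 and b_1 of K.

b_0 = 1, b_1 = 0.

Take the total order 0 < 1 on the vertex set. Then K (dimension 1) consists of the simplices:

  0-simplices (2): [0], [1]
  1-simplices (1): [0,1]

Hence C_0 ≅ Z^2, C_1 ≅ Z^1.

The boundary map ∂_1: C_1 → C_0 sends each edge [p,q] (with p < q) to q − p. For instance
  ∂[0,1] = [1] − [0].
This gives a 2×1 integer matrix of rank 1; reducing to Smith normal form yields diagonal entries (1).

Now H_k = ker ∂_k / im ∂_{k+1}, so:

  H_0: rank C_0 − rank ∂_1 = 2 − 1 = 1, and the invariant factors of ∂_1 are all 1, so H_0 ≅ Z.
  H_1: rank ker ∂_1 − rank ∂_2 = (1 − 1) − 0 = 0, and there is no ∂_2, so H_1 ≅ 0.

As a check, the Euler characteristic is 2 − 1 = 1, which agrees with 1 − 0 = 1.
(K is a triangulation of the 1-simplex.)

Hence the Betti numbers are b_0 = 1, b_1 = 0.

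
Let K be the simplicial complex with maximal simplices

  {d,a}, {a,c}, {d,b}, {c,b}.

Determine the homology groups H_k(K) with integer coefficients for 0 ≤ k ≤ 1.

Order the vertices as a < b < c < d. Listing each simplex with vertices in this order, K has dimension 1 with simplices:

  0-simplices (4): a, b, c, d
  1-simplices (4): ac, ad, bc, bd

Hence C_0 ≅ Z^4, C_1 ≅ Z^4.

The boundary map ∂_1: C_1 → C_0 maps an edge to its endpoints' difference, ∂[p,q] = q − p. For instance
  ∂ac = c − a.
This gives a 4×4 integer matrix of rank 3; reducing to Smith normal form yields diagonal entries (1,1,1).

Reading off H_k = ker ∂_k / im ∂_{k+1}:

  H_0: rank C_0 − rank ∂_1 = 4 − 3 = 1, and the invariant factors of ∂_1 are all 1, so H_0 = Z.
  H_1: rank ker ∂_1 − rank ∂_2 = (4 − 3) − 0 = 1, and there is no ∂_2, so H_1 = Z.

H_0 = Z,  H_1 = Z.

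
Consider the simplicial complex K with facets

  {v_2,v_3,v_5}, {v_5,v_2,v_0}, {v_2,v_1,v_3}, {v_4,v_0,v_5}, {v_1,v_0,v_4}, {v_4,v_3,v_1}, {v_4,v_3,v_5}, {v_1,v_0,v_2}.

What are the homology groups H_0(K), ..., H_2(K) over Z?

H_0 ≅ Z,  H_1 = 0,  H_2 ≅ Z.

Order the vertices as v_0 < v_1 < v_2 < v_3 < v_4 < v_5. Listing each simplex with vertices in this order, K has dimension 2 with simplices:

  0-simplices (6): [v_0], [v_1], [v_2], [v_3], [v_4], [v_5]
  1-simplices (12): [v_0,v_1], [v_0,v_2], [v_0,v_4], [v_0,v_5], [v_1,v_2], [v_1,v_3], [v_1,v_4], [v_2,v_3], [v_2,v_5], [v_3,v_4], [v_3,v_5], [v_4,v_5]
  2-simplices (8): [v_0,v_1,v_2], [v_0,v_1,v_4], [v_0,v_2,v_5], [v_0,v_4,v_5], [v_1,v_2,v_3], [v_1,v_3,v_4], [v_2,v_3,v_5], [v_3,v_4,v_5]

so the chain groups are C_0 ≅ Z^6, C_1 ≅ Z^12, C_2 ≅ Z^8.

Boundary ∂_1: C_1 → C_0 is given by ∂[p,q] = [q] − [p]. For instance
  ∂[v_4,v_5] = [v_5] − [v_4].
The resulting 6×12 matrix has rank 5, and its Smith normal form has invariant factors (1,1,1,1,1).

∂_2: C_2 → C_1 sends each 2-simplex [p,q,r] to [q,r] − [p,r] + [p,q]. For instance
  ∂[v_2,v_3,v_5] = [v_3,v_5] − [v_2,v_5] + [v_2,v_3],
  ∂[v_3,v_4,v_5] = [v_4,v_5] − [v_3,v_5] + [v_3,v_4].
The resulting 12×8 matrix has rank 7, and its Smith normal form has invariant factors (1,1,1,1,1,1,1).

Computing H_k = (kernel of ∂_k) / (image of ∂_{k+1}):

  H_0: rank C_0 − rank ∂_1 = 6 − 5 = 1, and the invariant factors of ∂_1 are all 1, so H_0 ≅ Z.
  H_1: rank ker ∂_1 − rank ∂_2 = (12 − 5) − 7 = 0, and the invariant factors of ∂_2 are all 1, so H_1 ≅ 0.
  H_2: rank ker ∂_2 − rank ∂_3 = (8 − 7) − 0 = 1, and there is no ∂_3, so H_2 ≅ Z.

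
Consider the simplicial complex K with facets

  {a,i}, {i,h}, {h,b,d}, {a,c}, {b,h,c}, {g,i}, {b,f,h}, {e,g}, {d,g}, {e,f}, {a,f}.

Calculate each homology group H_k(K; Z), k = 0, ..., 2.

Order the vertices as a < b < c < d < e < f < g < h < i. Listing each simplex with vertices in this order, K has dimension 2 with simplices:

  0-simplices (9): a, b, c, d, e, f, g, h, i
  1-simplices (15): ac, af, ai, bc, bd, bf, bh, ch, dg, dh, ef, eg, fh, gi, hi
  2-simplices (3): bch, bdh, bfh

Hence C_0 ≅ Z^9, C_1 ≅ Z^15, C_2 ≅ Z^3.

∂_1: C_1 → C_0 maps an edge to its endpoints' difference, ∂[p,q] = q − p.
The 9×15 boundary matrix has rank 8 and Smith normal form diag(1,1,1,1,1,1,1,1).

∂_2: C_2 → C_1 acts by ∂[p,q,r] = [q,r] − [p,r] + [p,q]. For instance
  ∂bfh = fh − bh + bf,
  ∂bch = ch − bh + bc.
The 15×3 boundary matrix has rank 3 and Smith normal form diag(1,1,1).

From H_k ≅ ker(∂_k) / im(∂_{k+1}) we obtain:

  H_0: rank C_0 − rank ∂_1 = 9 − 8 = 1, and the invariant factors of ∂_1 are all 1, so H_0 = Z.
  H_1: rank ker ∂_1 − rank ∂_2 = (15 − 8) − 3 = 4, and the invariant factors of ∂_2 are all 1, so H_1 = Z^4.
  H_2: rank ker ∂_2 − rank ∂_3 = (3 − 3) − 0 = 0, and there is no ∂_3, so H_2 = 0.

H_0 ≅ Z,  H_1 ≅ Z^4,  H_2 = 0.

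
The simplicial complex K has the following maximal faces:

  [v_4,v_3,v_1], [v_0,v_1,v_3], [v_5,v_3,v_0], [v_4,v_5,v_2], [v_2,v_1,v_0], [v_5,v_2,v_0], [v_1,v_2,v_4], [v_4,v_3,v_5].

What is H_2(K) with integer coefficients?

Take the total order v_0 < v_1 < v_2 < v_3 < v_4 < v_5 on the vertex set. Then K (dimension 2) consists of the simplices:

  0-simplices (6): [v_0], [v_1], [v_2], [v_3], [v_4], [v_5]
  1-simplices (12): [v_0,v_1], [v_0,v_2], [v_0,v_3], [v_0,v_5], [v_1,v_2], [v_1,v_3], [v_1,v_4], [v_2,v_4], [v_2,v_5], [v_3,v_4], [v_3,v_5], [v_4,v_5]
  2-simplices (8): [v_0,v_1,v_2], [v_0,v_1,v_3], [v_0,v_2,v_5], [v_0,v_3,v_5], [v_1,v_2,v_4], [v_1,v_3,v_4], [v_2,v_4,v_5], [v_3,v_4,v_5]

so the chain groups are C_0 ≅ Z^6, C_1 ≅ Z^12, C_2 ≅ Z^8.

∂_1: C_1 → C_0 sends each edge [p,q] (with p < q) to q − p. For instance
  ∂[v_4,v_5] = [v_5] − [v_4].
The resulting 6×12 matrix has rank 5, and its Smith normal form has invariant factors (1,1,1,1,1).

∂_2: C_2 → C_1 acts by ∂[p,q,r] = [q,r] − [p,r] + [p,q]. For instance
  ∂[v_2,v_4,v_5] = [v_4,v_5] − [v_2,v_5] + [v_2,v_4],
  ∂[v_1,v_2,v_4] = [v_2,v_4] − [v_1,v_4] + [v_1,v_2].
As a 12×8 matrix over Z this has rank 7, with invariant factors (1,1,1,1,1,1,1).

Now H_k = ker ∂_k / im ∂_{k+1}, so:

  H_2: rank ker ∂_2 − rank ∂_3 = (8 − 7) − 0 = 1, and there is no ∂_3, so H_2 ≅ Z.

H_2 ≅ Z.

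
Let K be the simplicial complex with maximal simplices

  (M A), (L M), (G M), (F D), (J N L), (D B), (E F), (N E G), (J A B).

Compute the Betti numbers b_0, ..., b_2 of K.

b_0 = 1, b_1 = 3, b_2 = 0.

Fix the vertex order A < B < D < E < F < G < J < L < M < N and write every simplex with vertices in increasing order. Then dim K = 2 and the simplices of K are:

  0-simplices (10): A, B, D, E, F, G, J, L, M, N
  1-simplices (15): AB, AJ, AM, BD, BJ, DF, EF, EG, EN, GM, GN, JL, JN, LM, LN
  2-simplices (3): ABJ, EGN, JLN

Hence C_0 ≅ Z^10, C_1 ≅ Z^15, C_2 ≅ Z^3.

∂_1: C_1 → C_0 sends each edge [p,q] (with p < q) to q − p.
This gives a 10×15 integer matrix of rank 9; reducing to Smith normal form yields diagonal entries (1,1,1,1,1,1,1,1,1).

∂_2: C_2 → C_1 maps a triangle to the signed sum of its edges. For instance
  ∂ABJ = BJ − AJ + AB,
  ∂JLN = LN − JN + JL.
The resulting 15×3 matrix has rank 3, and its Smith normal form has invariant factors (1,1,1).

Now H_k = ker ∂_k / im ∂_{k+1}, so:

  H_0: rank C_0 − rank ∂_1 = 10 − 9 = 1, and the invariant factors of ∂_1 are all 1, so H_0 ≅ Z.
  H_1: rank ker ∂_1 − rank ∂_2 = (15 − 9) − 3 = 3, and the invariant factors of ∂_2 are all 1, so H_1 ≅ Z^3.
  H_2: rank ker ∂_2 − rank ∂_3 = (3 − 3) − 0 = 0, and there is no ∂_3, so H_2 ≅ 0.

Hence the Betti numbers are b_0 = 1, b_1 = 3, b_2 = 0.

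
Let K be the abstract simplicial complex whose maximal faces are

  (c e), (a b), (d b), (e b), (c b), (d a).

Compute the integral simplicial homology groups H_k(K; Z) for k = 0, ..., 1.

H_0 ≅ Z,  H_1 ≅ Z^2.

Fix the vertex order a < b < c < d < e and write every simplex with vertices in increasing order. Then dim K = 1 and the simplices of K are:

  0-simplices (5): a, b, c, d, e
  1-simplices (6): ab, ad, bc, bd, be, ce

giving chain groups C_0 ≅ Z^5, C_1 ≅ Z^6.

Boundary ∂_1: C_1 → C_0 maps an edge to its endpoints' difference, ∂[p,q] = q − p. For instance
  ∂ad = d − a.
The 5×6 boundary matrix has rank 4 and Smith normal form diag(1,1,1,1).

Reading off H_k = ker ∂_k / im ∂_{k+1}:

  H_0: rank C_0 − rank ∂_1 = 5 − 4 = 1, and the invariant factors of ∂_1 are all 1, so H_0 ≅ Z.
  H_1: rank ker ∂_1 − rank ∂_2 = (6 − 4) − 0 = 2, and there is no ∂_2, so H_1 ≅ Z^2.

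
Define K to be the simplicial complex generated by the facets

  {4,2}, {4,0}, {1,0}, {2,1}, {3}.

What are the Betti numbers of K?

Take the total order 0 < 1 < 2 < 3 < 4 on the vertex set. Then K (dimension 1) consists of the simplices:

  0-simplices (5): [0], [1], [2], [3], [4]
  1-simplices (4): [0,1], [0,4], [1,2], [2,4]

giving chain groups C_0 ≅ Z^5, C_1 ≅ Z^4.

The boundary map ∂_1: C_1 → C_0 sends each edge [p,q] (with p < q) to q − p.
This gives a 5×4 integer matrix of rank 3; reducing to Smith normal form yields diagonal entries (1,1,1).

Now H_k = ker ∂_k / im ∂_{k+1}, so:

  H_0: rank C_0 − rank ∂_1 = 5 − 3 = 2, and the invariant factors of ∂_1 are all 1, so H_0 ≅ Z^2.
  H_1: rank ker ∂_1 − rank ∂_2 = (4 − 3) − 0 = 1, and there is no ∂_2, so H_1 ≅ Z.

As a check, the Euler characteristic is 5 − 4 = 1, which agrees with 2 − 1 = 1.

Hence the Betti numbers are b_0 = 2, b_1 = 1.

b_0 = 2, b_1 = 1.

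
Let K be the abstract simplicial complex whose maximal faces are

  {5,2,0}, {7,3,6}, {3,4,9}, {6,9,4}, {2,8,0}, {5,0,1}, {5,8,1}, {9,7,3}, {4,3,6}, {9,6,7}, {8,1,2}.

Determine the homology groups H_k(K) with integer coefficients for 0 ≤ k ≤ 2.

We work with the vertex ordering 0 < 1 < 2 < 3 < 4 < 5 < 6 < 7 < 8 < 9. The simplices of K, each written with vertices in increasing order, are:

  0-simplices (10): [0], [1], [2], [3], [4], [5], [6], [7], [8], [9]
  1-simplices (19): [0,1], [0,2], [0,5], [0,8], [1,2], [1,5], [1,8], [2,5], [2,8], [3,4], [3,6], [3,7], [3,9], [4,6], [4,9], [5,8], [6,7], [6,9], [7,9]
  2-simplices (11): [0,1,5], [0,2,5], [0,2,8], [1,2,8], [1,5,8], [3,4,6], [3,4,9], [3,6,7], [3,7,9], [4,6,9], [6,7,9]

so the chain groups are C_0 ≅ Z^10, C_1 ≅ Z^19, C_2 ≅ Z^11.

Boundary ∂_1: C_1 → C_0 maps an edge to its endpoints' difference, ∂[p,q] = q − p.
As a 10×19 matrix over Z this has rank 8, with invariant factors (1,1,1,1,1,1,1,1).

The boundary map ∂_2: C_2 → C_1 sends each 2-simplex [p,q,r] to [q,r] − [p,r] + [p,q]. For instance
  ∂[0,2,5] = [2,5] − [0,5] + [0,2],
  ∂[0,2,8] = [2,8] − [0,8] + [0,2].
As a 19×11 matrix over Z this has rank 10, with invariant factors (1,1,1,1,1,1,1,1,1,1).

From H_k ≅ ker(∂_k) / im(∂_{k+1}) we obtain:

  H_0: rank C_0 − rank ∂_1 = 10 − 8 = 2, and the invariant factors of ∂_1 are all 1, so H_0 ≅ Z^2.
  H_1: rank ker ∂_1 − rank ∂_2 = (19 − 8) − 10 = 1, and the invariant factors of ∂_2 are all 1, so H_1 ≅ Z.
  H_2: rank ker ∂_2 − rank ∂_3 = (11 − 10) − 0 = 1, and there is no ∂_3, so H_2 ≅ Z.

H_0 = Z^2,  H_1 = Z,  H_2 = Z.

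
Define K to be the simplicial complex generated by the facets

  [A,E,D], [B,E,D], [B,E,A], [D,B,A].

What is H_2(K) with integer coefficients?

H_2 = Z.

Order the vertices as A < B < D < E. Listing each simplex with vertices in this order, K has dimension 2 with simplices:

  0-simplices (4): A, B, D, E
  1-simplices (6): AB, AD, AE, BD, BE, DE
  2-simplices (4): ABD, ABE, ADE, BDE

giving chain groups C_0 ≅ Z^4, C_1 ≅ Z^6, C_2 ≅ Z^4.

∂_1: C_1 → C_0 sends each edge [p,q] (with p < q) to q − p. For instance
  ∂AE = E − A.
As a 4×6 matrix over Z this has rank 3, with invariant factors (1,1,1).

Boundary ∂_2: C_2 → C_1 sends each 2-simplex [p,q,r] to [q,r] − [p,r] + [p,q]. For instance
  ∂BDE = DE − BE + BD,
  ∂ADE = DE − AE + AD.
The resulting 6×4 matrix has rank 3, and its Smith normal form has invariant factors (1,1,1).

Computing H_k = (kernel of ∂_k) / (image of ∂_{k+1}):

  H_2: rank ker ∂_2 − rank ∂_3 = (4 − 3) − 0 = 1, and there is no ∂_3, so H_2 = Z.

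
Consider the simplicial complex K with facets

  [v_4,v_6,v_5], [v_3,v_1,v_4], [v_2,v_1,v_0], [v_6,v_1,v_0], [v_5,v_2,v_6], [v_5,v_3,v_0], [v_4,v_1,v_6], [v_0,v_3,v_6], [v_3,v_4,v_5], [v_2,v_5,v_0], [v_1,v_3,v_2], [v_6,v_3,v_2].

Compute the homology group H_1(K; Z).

H_1 ≅ Z_2.

Order the vertices as v_0 < v_1 < v_2 < v_3 < v_4 < v_5 < v_6. Listing each simplex with vertices in this order, K has dimension 2 with simplices:

  0-simplices (7): [v_0], [v_1], [v_2], [v_3], [v_4], [v_5], [v_6]
  1-simplices (18): (18 of them)
  2-simplices (12): (12 of them)

giving chain groups C_0 ≅ Z^7, C_1 ≅ Z^18, C_2 ≅ Z^12.

∂_1: C_1 → C_0 sends each edge [p,q] (with p < q) to q − p. For instance
  ∂[v_4,v_5] = [v_5] − [v_4].
This gives a 7×18 integer matrix of rank 6; reducing to Smith normal form yields diagonal entries (1,1,1,1,1,1).

The boundary map ∂_2: C_2 → C_1 maps a triangle to the signed sum of its edges. For instance
  ∂[v_0,v_1,v_2] = [v_1,v_2] − [v_0,v_2] + [v_0,v_1],
  ∂[v_4,v_5,v_6] = [v_5,v_6] − [v_4,v_6] + [v_4,v_5].
The resulting 18×12 matrix has rank 12, and its Smith normal form has invariant factors (1,1,1,1,1,1,1,1,1,1,1,2).

Reading off H_k = ker ∂_k / im ∂_{k+1}:

  H_1: rank ker ∂_1 − rank ∂_2 = (18 − 6) − 12 = 0, and ∂_2 has invariant factor 2 > 1, so H_1 ≅ Z_2.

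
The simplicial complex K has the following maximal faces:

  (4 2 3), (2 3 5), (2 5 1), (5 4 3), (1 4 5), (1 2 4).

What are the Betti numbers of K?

K has 5 vertices, 9 edges, 6 triangles.
rank ∂_0 = 0, rank ∂_1 = 4 ⇒ b_0 = 5 − 0 − 4 = 1; all invariant factors of ∂_1 are 1 so no torsion. So H_0 = Z.
rank ∂_1 = 4, rank ∂_2 = 5 ⇒ b_1 = 9 − 4 − 5 = 0; all invariant factors of ∂_2 are 1 so no torsion. So H_1 = 0.
rank ∂_2 = 5, rank ∂_3 = 0 ⇒ b_2 = 6 − 5 − 0 = 1. So H_2 = Z.

b_0 = 1, b_1 = 0, b_2 = 1.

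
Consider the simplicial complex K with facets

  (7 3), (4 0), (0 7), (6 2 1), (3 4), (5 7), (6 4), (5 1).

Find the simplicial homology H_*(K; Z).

K has 8 vertices, 10 edges, 1 triangle.
rank ∂_0 = 0, rank ∂_1 = 7 ⇒ b_0 = 8 − 0 − 7 = 1; all invariant factors of ∂_1 are 1 so no torsion. So H_0 = Z.
rank ∂_1 = 7, rank ∂_2 = 1 ⇒ b_1 = 10 − 7 − 1 = 2; all invariant factors of ∂_2 are 1 so no torsion. So H_1 = Z^2.
rank ∂_2 = 1, rank ∂_3 = 0 ⇒ b_2 = 1 − 1 − 0 = 0. So H_2 = 0.

H_0 ≅ Z,  H_1 ≅ Z^2,  H_2 = 0.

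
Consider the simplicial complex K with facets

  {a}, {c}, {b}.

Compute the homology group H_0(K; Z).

H_0 = Z^3.

Fix the vertex order a < b < c and write every simplex with vertices in increasing order. Then dim K = 0 and the simplices of K are:

  0-simplices (3): a, b, c

so the chain groups are C_0 ≅ Z^3.

Now H_k = ker ∂_k / im ∂_{k+1}, so:

  H_0: rank C_0 − rank ∂_1 = 3 − 0 = 3, and there is no ∂_1, so H_0 ≅ Z^3.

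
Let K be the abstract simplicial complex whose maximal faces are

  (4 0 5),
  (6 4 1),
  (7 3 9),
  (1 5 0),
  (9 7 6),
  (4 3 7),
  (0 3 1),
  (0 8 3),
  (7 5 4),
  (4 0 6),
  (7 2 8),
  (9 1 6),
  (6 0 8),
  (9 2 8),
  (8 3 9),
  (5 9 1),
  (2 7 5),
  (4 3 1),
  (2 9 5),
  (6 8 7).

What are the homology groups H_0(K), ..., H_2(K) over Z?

H_0 ≅ Z,  H_1 ≅ Z ⊕ Z/2Z,  H_2 = 0.

We work with the vertex ordering 0 < 1 < 2 < 3 < 4 < 5 < 6 < 7 < 8 < 9. The simplices of K, each written with vertices in increasing order, are:

  0-simplices (10): [0], [1], [2], [3], [4], [5], [6], [7], [8], [9]
  1-simplices (30): (30 of them)
  2-simplices (20): (20 of them)

Hence C_0 ≅ Z^10, C_1 ≅ Z^30, C_2 ≅ Z^20.

∂_1: C_1 → C_0 maps an edge to its endpoints' difference, ∂[p,q] = q − p. For instance
  ∂[6,7] = [7] − [6].
This gives a 10×30 integer matrix of rank 9; reducing to Smith normal form yields diagonal entries (1,1,1,1,1,1,1,1,1).

Boundary ∂_2: C_2 → C_1 acts by ∂[p,q,r] = [q,r] − [p,r] + [p,q]. For instance
  ∂[0,1,5] = [1,5] − [0,5] + [0,1],
  ∂[0,4,6] = [4,6] − [0,6] + [0,4].
The 30×20 boundary matrix has rank 20 and Smith normal form diag(1,1,1,1,1,1,1,1,1,1,1,1,1,1,1,1,1,1,1,2).

Reading off H_k = ker ∂_k / im ∂_{k+1}:

  H_0: rank C_0 − rank ∂_1 = 10 − 9 = 1, and the invariant factors of ∂_1 are all 1, so H_0 = Z.
  H_1: rank ker ∂_1 − rank ∂_2 = (30 − 9) − 20 = 1, and ∂_2 has invariant factor 2 > 1, so H_1 = Z ⊕ Z/2Z.
  H_2: rank ker ∂_2 − rank ∂_3 = (20 − 20) − 0 = 0, and there is no ∂_3, so H_2 = 0.

As a check, the Euler characteristic is 10 − 30 + 20 = 0, which agrees with 1 − 1 + 0 = 0.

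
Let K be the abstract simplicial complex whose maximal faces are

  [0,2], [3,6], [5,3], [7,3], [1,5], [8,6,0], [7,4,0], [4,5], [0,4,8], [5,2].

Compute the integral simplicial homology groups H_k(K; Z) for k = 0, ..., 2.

Order the vertices as 0 < 1 < 2 < 3 < 4 < 5 < 6 < 7 < 8. Listing each simplex with vertices in this order, K has dimension 2 with simplices:

  0-simplices (9): [0], [1], [2], [3], [4], [5], [6], [7], [8]
  1-simplices (14): [0,2], [0,4], [0,6], [0,7], [0,8], [1,5], [2,5], [3,5], [3,6], [3,7], [4,5], [4,7], [4,8], [6,8]
  2-simplices (3): [0,4,7], [0,4,8], [0,6,8]

giving chain groups C_0 ≅ Z^9, C_1 ≅ Z^14, C_2 ≅ Z^3.

∂_1: C_1 → C_0 is given by ∂[p,q] = [q] − [p].
The resulting 9×14 matrix has rank 8, and its Smith normal form has invariant factors (1,1,1,1,1,1,1,1).

∂_2: C_2 → C_1 maps a triangle to the signed sum of its edges. For instance
  ∂[0,6,8] = [6,8] − [0,8] + [0,6],
  ∂[0,4,8] = [4,8] − [0,8] + [0,4].
As a 14×3 matrix over Z this has rank 3, with invariant factors (1,1,1).

From H_k ≅ ker(∂_k) / im(∂_{k+1}) we obtain:

  H_0: rank C_0 − rank ∂_1 = 9 − 8 = 1, and the invariant factors of ∂_1 are all 1, so H_0 ≅ Z.
  H_1: rank ker ∂_1 − rank ∂_2 = (14 − 8) − 3 = 3, and the invariant factors of ∂_2 are all 1, so H_1 ≅ Z^3.
  H_2: rank ker ∂_2 − rank ∂_3 = (3 − 3) − 0 = 0, and there is no ∂_3, so H_2 ≅ 0.

H_0 = Z,  H_1 = Z^3,  H_2 = 0.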